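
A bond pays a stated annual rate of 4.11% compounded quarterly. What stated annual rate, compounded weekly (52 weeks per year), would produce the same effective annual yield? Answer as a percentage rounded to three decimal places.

EAR = (1 + 0.0411/4)^4 − 1 = 0.041738.
Solve (1 + r/52)^52 = 1.041738: r/52 = 1.041738^(1/52) − 1 = 0.000787, so r = 0.040906 = 4.091%.

4.091%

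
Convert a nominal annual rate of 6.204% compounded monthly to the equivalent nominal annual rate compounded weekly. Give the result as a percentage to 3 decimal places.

EAR = (1 + 0.06204/12)^12 − 1 = 0.063835.
Solve (1 + r/52)^52 = 1.063835: r/52 = 1.063835^(1/52) − 1 = 0.001191, so r = 0.061917 = 6.192%.

6.192%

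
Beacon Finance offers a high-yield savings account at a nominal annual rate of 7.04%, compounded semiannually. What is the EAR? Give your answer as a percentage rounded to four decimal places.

7.1639%

EAR = (1 + 0.0704/2)^2 − 1.
= 1.071639 − 1 = 7.1639%.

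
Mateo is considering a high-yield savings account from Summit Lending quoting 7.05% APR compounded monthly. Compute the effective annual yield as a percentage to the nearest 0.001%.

7.282%

EAR = (1 + 0.0705/12)^12 − 1.
= (1 + 0.005875)^12 − 1 = 1.072823 − 1 = 7.282%.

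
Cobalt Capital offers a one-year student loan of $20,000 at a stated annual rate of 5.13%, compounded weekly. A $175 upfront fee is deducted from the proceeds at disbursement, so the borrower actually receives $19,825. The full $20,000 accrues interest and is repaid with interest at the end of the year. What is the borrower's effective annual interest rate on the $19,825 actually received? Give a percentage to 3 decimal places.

6.190%

Amount owed after one year: 20,000 × (1 + 0.0513/52)^52 = 20,000 × 1.052612 = $21,052.24.
Effective rate on net proceeds: 21,052.24 / 19,825 − 1 = 0.061904 = 6.190%.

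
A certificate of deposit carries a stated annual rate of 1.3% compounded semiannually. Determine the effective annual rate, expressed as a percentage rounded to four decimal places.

EAR = (1 + 0.013/2)^2 − 1.
= 1.013042 − 1 = 1.3042%.

1.3042%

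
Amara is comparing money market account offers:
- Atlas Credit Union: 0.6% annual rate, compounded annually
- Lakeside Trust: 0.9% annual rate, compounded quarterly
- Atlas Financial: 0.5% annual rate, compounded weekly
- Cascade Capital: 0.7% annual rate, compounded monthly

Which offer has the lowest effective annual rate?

Atlas Financial

Atlas Credit Union: compounded annually, EAR = 0.600%
Lakeside Trust: (1 + 0.009/4)^4 − 1 = 0.903%
Atlas Financial: (1 + 0.005/52)^52 − 1 = 0.501%
Cascade Capital: (1 + 0.007/12)^12 − 1 = 0.702%
The lowest effective annual rate is Atlas Financial at 0.501%.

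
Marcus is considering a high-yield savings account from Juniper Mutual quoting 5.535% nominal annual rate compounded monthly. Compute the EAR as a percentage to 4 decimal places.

5.6776%

EAR = (1 + 0.05535/12)^12 − 1.
= (1 + 0.004613)^12 − 1 = 1.056776 − 1 = 5.6776%.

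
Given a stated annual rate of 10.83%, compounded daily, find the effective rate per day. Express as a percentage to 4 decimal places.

With a nominal annual rate compounded daily, the periodic rate is the nominal rate divided by 365.
i = 0.1083 / 365 = 0.0002967 = 0.0297%.

0.0297%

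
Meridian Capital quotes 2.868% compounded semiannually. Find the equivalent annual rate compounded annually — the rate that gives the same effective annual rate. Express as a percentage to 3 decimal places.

EAR = (1 + 0.02868/2)^2 − 1 = 0.028886.
Compounded annually, the equivalent nominal rate is the EAR itself: 2.889%.

2.889%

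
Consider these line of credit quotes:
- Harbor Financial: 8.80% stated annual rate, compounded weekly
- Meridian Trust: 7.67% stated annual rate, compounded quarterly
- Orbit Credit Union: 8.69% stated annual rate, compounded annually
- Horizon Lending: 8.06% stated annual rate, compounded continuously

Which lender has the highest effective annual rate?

Harbor Financial

Harbor Financial: (1 + 0.0880/52)^52 − 1 = 9.191%
Meridian Trust: (1 + 0.0767/4)^4 − 1 = 7.893%
Orbit Credit Union: compounded annually, EAR = 8.690%
Horizon Lending: e^0.0806 − 1 = 8.394%
The highest effective annual rate is Harbor Financial at 9.191%.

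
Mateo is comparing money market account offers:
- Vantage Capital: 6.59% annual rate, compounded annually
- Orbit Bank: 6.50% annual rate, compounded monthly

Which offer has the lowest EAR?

Vantage Capital: compounded annually, EAR = 6.590%
Orbit Bank: (1 + 0.0650/12)^12 − 1 = 6.697%
The lowest effective annual rate is Vantage Capital at 6.590%.

Vantage Capital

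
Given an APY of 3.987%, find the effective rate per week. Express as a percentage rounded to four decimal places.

The per-week rate i satisfies (1 + i)^52 = 1 + 0.03987.
i = 1.03987^(1/52) − 1 = 0.0007521 = 0.0752%.

0.0752%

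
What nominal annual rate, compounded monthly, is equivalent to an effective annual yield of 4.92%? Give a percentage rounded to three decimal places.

4.812%

(1 + r/12)^12 − 1 = 0.0492, so 1 + r/12 = 1.0492^(1/12).
r/12 = 0.004010, so r = 0.048124 = 4.812%.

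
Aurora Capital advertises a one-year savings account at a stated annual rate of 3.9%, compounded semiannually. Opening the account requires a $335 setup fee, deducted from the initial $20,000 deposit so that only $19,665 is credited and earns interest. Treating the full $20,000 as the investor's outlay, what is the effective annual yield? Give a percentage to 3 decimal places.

2.197%

Value after one year: 19,665 × (1 + 0.039/2)^2 = 19,665 × 1.039380 = $20,439.41.
Effective yield on the $20,000 outlay: 20,439.41 / 20,000 − 1 = 0.021971 = 2.197%.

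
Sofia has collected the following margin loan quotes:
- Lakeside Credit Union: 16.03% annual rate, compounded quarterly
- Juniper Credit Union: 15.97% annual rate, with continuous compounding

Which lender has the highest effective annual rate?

Lakeside Credit Union: (1 + 0.1603/4)^4 − 1 = 17.020%
Juniper Credit Union: e^0.1597 − 1 = 17.316%
The highest effective annual rate is Juniper Credit Union at 17.316%.

Juniper Credit Union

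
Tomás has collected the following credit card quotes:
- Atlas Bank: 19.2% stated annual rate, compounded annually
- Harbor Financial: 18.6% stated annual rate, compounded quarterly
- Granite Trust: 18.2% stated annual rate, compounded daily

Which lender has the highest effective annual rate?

Granite Trust

Atlas Bank: compounded annually, EAR = 19.200%
Harbor Financial: (1 + 0.186/4)^4 − 1 = 19.938%
Granite Trust: (1 + 0.182/365)^365 − 1 = 19.956%
The highest effective annual rate is Granite Trust at 19.956%.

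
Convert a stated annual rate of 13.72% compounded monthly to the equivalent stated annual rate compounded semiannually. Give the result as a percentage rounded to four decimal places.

14.1182%

EAR = (1 + 0.1372/12)^12 − 1 = 0.146165.
Solve (1 + r/2)^2 = 1.146165: r/2 = 1.146165^(1/2) − 1 = 0.070591, so r = 0.141182 = 14.1182%.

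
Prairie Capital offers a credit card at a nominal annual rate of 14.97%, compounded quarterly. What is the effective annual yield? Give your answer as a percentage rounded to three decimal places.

EAR = (1 + 0.1497/4)^4 − 1.
= (1 + 0.037425)^4 − 1 = 1.158315 − 1 = 15.832%.

15.832%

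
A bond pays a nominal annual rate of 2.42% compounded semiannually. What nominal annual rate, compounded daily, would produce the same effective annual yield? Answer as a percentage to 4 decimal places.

EAR = (1 + 0.0242/2)^2 − 1 = 0.024346.
Solve (1 + r/365)^365 = 1.024346: r/365 = 1.024346^(1/365) − 1 = 0.000066, so r = 0.024056 = 2.4056%.

2.4056%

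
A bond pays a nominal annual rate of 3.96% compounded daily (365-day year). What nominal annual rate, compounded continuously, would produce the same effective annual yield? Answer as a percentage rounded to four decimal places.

3.9598%

EAR = (1 + 0.0396/365)^365 − 1 = 0.040392.
Equivalent continuous rate: r = ln(1 + 0.040392) = 0.039598 = 3.9598%.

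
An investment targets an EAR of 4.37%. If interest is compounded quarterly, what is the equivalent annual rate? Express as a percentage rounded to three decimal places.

4.300%

(1 + r/4)^4 − 1 = 0.0437, so 1 + r/4 = 1.0437^(1/4).
r/4 = 0.010750, so r = 0.043002 = 4.300%.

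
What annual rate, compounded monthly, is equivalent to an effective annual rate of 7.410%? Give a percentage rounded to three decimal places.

(1 + r/12)^12 − 1 = 0.07410, so 1 + r/12 = 1.07410^(1/12).
r/12 = 0.005975, so r = 0.071696 = 7.170%.

7.170%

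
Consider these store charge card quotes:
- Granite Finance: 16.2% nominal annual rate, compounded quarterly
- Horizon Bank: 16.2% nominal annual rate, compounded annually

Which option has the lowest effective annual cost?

Granite Finance: (1 + 0.162/4)^4 − 1 = 17.211%
Horizon Bank: compounded annually, EAR = 16.200%
The lowest effective annual rate is Horizon Bank at 16.200%.

Horizon Bank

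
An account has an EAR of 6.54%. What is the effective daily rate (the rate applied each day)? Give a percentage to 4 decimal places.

The per-day rate i satisfies (1 + i)^365 = 1 + 0.0654.
i = 1.0654^(1/365) − 1 = 0.0001736 = 0.0174%.

0.0174%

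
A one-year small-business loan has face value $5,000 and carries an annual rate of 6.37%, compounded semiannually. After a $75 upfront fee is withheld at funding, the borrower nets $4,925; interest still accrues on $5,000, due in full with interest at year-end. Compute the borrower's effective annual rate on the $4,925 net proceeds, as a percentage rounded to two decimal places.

8.09%

Amount owed after one year: 5,000 × (1 + 0.0637/2)^2 = 5,000 × 1.064714 = $5,323.57.
Effective rate on net proceeds: 5,323.57 / 4,925 − 1 = 0.080928 = 8.09%.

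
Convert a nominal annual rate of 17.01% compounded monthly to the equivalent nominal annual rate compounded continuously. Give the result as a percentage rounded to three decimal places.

16.891%

EAR = (1 + 0.1701/12)^12 − 1 = 0.184008.
Equivalent continuous rate: r = ln(1 + 0.184008) = 0.168906 = 16.891%.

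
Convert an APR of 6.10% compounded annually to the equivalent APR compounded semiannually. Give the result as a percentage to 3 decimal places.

Compounded annually, EAR = nominal = 0.061000.
Solve (1 + r/2)^2 = 1.061000: r/2 = 1.061000^(1/2) − 1 = 0.030049, so r = 0.060097 = 6.010%.

6.010%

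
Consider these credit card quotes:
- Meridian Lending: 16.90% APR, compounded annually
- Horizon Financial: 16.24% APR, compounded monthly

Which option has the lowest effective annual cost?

Meridian Lending

Meridian Lending: compounded annually, EAR = 16.900%
Horizon Financial: (1 + 0.1624/12)^12 − 1 = 17.505%
The lowest effective annual rate is Meridian Lending at 16.900%.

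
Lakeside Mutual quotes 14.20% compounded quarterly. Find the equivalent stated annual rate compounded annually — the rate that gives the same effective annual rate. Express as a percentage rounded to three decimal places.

EAR = (1 + 0.1420/4)^4 − 1 = 0.149742.
Compounded annually, the equivalent nominal rate is the EAR itself: 14.974%.

14.974%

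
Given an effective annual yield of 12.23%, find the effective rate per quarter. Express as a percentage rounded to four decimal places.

The per-quarter rate i satisfies (1 + i)^4 = 1 + 0.1223.
i = 1.1223^(1/4) − 1 = 0.0292651 = 2.9265%.

2.9265%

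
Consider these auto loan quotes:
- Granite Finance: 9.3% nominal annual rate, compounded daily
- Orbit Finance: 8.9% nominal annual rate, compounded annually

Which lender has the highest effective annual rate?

Granite Finance

Granite Finance: (1 + 0.093/365)^365 − 1 = 9.745%
Orbit Finance: compounded annually, EAR = 8.900%
The highest effective annual rate is Granite Finance at 9.745%.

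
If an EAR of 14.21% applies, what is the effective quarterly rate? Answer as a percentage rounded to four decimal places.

3.3775%

The per-quarter rate i satisfies (1 + i)^4 = 1 + 0.1421.
i = 1.1421^(1/4) − 1 = 0.0337750 = 3.3775%.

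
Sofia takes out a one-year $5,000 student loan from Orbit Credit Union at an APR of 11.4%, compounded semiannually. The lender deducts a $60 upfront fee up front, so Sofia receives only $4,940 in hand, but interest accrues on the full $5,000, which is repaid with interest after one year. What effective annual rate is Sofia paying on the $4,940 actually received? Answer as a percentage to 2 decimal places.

13.08%

Amount owed after one year: 5,000 × (1 + 0.114/2)^2 = 5,000 × 1.117249 = $5,586.24.
Effective rate on net proceeds: 5,586.24 / 4,940 − 1 = 0.130819 = 13.08%.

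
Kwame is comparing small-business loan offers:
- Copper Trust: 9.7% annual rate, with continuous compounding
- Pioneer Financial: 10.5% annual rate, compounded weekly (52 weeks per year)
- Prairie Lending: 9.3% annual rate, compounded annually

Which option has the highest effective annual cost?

Pioneer Financial

Copper Trust: e^0.097 − 1 = 10.186%
Pioneer Financial: (1 + 0.105/52)^52 − 1 = 11.059%
Prairie Lending: compounded annually, EAR = 9.300%
The highest effective annual rate is Pioneer Financial at 11.059%.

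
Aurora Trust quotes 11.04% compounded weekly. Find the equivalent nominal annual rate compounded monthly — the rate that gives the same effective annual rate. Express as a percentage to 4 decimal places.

11.0791%

EAR = (1 + 0.1104/52)^52 − 1 = 0.116594.
Solve (1 + r/12)^12 = 1.116594: r/12 = 1.116594^(1/12) − 1 = 0.009233, so r = 0.110791 = 11.0791%.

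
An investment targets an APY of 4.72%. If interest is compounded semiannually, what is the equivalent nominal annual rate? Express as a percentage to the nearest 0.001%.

4.666%

(1 + r/2)^2 − 1 = 0.0472, so 1 + r/2 = 1.0472^(1/2).
r/2 = 0.023328, so r = 0.046656 = 4.666%.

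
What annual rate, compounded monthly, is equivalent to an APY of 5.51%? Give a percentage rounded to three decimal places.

5.376%

(1 + r/12)^12 − 1 = 0.0551, so 1 + r/12 = 1.0551^(1/12).
r/12 = 0.004480, so r = 0.053756 = 5.376%.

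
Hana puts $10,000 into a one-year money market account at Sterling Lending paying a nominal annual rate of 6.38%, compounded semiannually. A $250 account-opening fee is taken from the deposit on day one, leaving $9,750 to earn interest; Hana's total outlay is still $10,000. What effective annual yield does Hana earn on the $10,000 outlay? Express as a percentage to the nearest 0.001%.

3.820%

Value after one year: 9,750 × (1 + 0.0638/2)^2 = 9,750 × 1.064818 = $10,381.97.
Effective yield on the $10,000 outlay: 10,381.97 / 10,000 − 1 = 0.038197 = 3.820%.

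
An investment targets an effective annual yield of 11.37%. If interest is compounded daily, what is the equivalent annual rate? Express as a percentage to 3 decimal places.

10.770%

(1 + r/365)^365 − 1 = 0.1137, so 1 + r/365 = 1.1137^(1/365).
r/365 = 0.000295, so r = 0.107704 = 10.770%.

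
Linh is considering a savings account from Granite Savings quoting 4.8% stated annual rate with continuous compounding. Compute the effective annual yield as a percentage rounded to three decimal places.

With continuous compounding, EAR = e^0.048 − 1.
e^0.048 = 1.049171, so EAR = 0.049171 = 4.917%.

4.917%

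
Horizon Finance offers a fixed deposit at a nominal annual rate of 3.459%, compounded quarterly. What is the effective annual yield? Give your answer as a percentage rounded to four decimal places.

3.5041%

EAR = (1 + 0.03459/4)^4 − 1.
= 1.035041 − 1 = 3.5041%.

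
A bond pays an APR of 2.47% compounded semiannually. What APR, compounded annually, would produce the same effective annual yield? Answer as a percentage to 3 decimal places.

EAR = (1 + 0.0247/2)^2 − 1 = 0.024853.
Compounded annually, the equivalent nominal rate is the EAR itself: 2.485%.

2.485%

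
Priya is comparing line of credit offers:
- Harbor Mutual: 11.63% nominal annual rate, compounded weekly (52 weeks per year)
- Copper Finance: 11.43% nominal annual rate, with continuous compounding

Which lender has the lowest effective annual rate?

Harbor Mutual: (1 + 0.1163/52)^52 − 1 = 12.319%
Copper Finance: e^0.1143 − 1 = 12.109%
The lowest effective annual rate is Copper Finance at 12.109%.

Copper Finance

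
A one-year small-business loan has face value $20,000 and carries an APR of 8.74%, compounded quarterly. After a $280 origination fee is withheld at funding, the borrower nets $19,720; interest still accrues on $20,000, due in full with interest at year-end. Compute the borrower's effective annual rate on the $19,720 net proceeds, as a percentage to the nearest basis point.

10.58%

Amount owed after one year: 20,000 × (1 + 0.0874/4)^4 = 20,000 × 1.090306 = $21,806.13.
Effective rate on net proceeds: 21,806.13 / 19,720 − 1 = 0.105788 = 10.58%.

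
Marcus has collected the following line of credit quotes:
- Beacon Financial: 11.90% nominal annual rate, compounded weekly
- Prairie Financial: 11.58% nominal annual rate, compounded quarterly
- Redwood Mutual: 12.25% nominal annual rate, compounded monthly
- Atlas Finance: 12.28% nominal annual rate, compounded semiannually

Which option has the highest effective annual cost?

Beacon Financial: (1 + 0.1190/52)^52 − 1 = 12.622%
Prairie Financial: (1 + 0.1158/4)^4 − 1 = 12.093%
Redwood Mutual: (1 + 0.1225/12)^12 − 1 = 12.962%
Atlas Finance: (1 + 0.1228/2)^2 − 1 = 12.657%
The highest effective annual rate is Redwood Mutual at 12.962%.

Redwood Mutual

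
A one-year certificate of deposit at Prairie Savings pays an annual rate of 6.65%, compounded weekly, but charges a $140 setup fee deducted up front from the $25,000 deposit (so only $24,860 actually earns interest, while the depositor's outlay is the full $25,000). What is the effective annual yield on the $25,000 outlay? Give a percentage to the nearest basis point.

Value after one year: 24,860 × (1 + 0.0665/52)^52 = 24,860 × 1.068716 = $26,568.27.
Effective yield on the $25,000 outlay: 26,568.27 / 25,000 − 1 = 0.062731 = 6.27%.

6.27%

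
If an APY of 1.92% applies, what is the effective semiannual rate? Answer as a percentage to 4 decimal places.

0.9554%

The per-half-year rate i satisfies (1 + i)^2 = 1 + 0.0192.
i = 1.0192^(1/2) − 1 = 0.0095544 = 0.9554%.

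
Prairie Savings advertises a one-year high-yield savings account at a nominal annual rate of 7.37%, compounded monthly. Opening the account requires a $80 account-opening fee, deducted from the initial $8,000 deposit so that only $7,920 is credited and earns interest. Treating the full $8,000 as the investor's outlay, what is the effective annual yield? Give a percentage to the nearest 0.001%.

Value after one year: 7,920 × (1 + 0.0737/12)^12 = 7,920 × 1.076241 = $8,523.83.
Effective yield on the $8,000 outlay: 8,523.83 / 8,000 − 1 = 0.065479 = 6.548%.

6.548%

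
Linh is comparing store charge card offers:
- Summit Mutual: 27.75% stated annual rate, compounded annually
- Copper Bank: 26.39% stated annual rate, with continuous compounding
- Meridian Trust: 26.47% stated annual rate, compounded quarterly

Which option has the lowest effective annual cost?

Summit Mutual: compounded annually, EAR = 27.750%
Copper Bank: e^0.2639 − 1 = 30.200%
Meridian Trust: (1 + 0.2647/4)^4 − 1 = 29.215%
The lowest effective annual rate is Summit Mutual at 27.750%.

Summit Mutual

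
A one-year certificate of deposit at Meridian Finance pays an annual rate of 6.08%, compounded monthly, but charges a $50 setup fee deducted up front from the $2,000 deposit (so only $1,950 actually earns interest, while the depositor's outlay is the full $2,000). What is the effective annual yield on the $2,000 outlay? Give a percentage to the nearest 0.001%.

Value after one year: 1,950 × (1 + 0.0608/12)^12 = 1,950 × 1.062523 = $2,071.92.
Effective yield on the $2,000 outlay: 2,071.92 / 2,000 − 1 = 0.035960 = 3.596%.

3.596%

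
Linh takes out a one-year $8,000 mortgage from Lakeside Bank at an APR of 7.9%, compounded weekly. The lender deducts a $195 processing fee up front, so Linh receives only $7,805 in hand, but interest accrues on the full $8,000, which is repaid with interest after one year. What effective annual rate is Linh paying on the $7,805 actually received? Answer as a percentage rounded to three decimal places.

Amount owed after one year: 8,000 × (1 + 0.079/52)^52 = 8,000 × 1.082139 = $8,657.12.
Effective rate on net proceeds: 8,657.12 / 7,805 − 1 = 0.109176 = 10.918%.

10.918%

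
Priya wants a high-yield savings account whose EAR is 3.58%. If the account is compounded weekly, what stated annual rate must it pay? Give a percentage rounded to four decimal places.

(1 + r/52)^52 − 1 = 0.0358, so 1 + r/52 = 1.0358^(1/52).
r/52 = 0.000677, so r = 0.035186 = 3.5186%.

3.5186%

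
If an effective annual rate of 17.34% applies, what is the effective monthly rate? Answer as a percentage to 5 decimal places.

The per-month rate i satisfies (1 + i)^12 = 1 + 0.1734.
i = 1.1734^(1/12) − 1 = 0.0134146 = 1.34146%.

1.34146%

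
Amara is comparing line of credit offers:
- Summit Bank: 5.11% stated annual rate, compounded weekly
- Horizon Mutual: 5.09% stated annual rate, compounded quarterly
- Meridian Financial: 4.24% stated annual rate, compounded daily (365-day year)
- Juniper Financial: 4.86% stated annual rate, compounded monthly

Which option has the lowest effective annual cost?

Summit Bank: (1 + 0.0511/52)^52 − 1 = 5.240%
Horizon Mutual: (1 + 0.0509/4)^4 − 1 = 5.188%
Meridian Financial: (1 + 0.0424/365)^365 − 1 = 4.331%
Juniper Financial: (1 + 0.0486/12)^12 − 1 = 4.970%
The lowest effective annual rate is Meridian Financial at 4.331%.

Meridian Financial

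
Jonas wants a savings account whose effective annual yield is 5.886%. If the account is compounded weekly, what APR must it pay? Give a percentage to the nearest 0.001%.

5.722%

(1 + r/52)^52 − 1 = 0.05886, so 1 + r/52 = 1.05886^(1/52).
r/52 = 0.001100, so r = 0.057224 = 5.722%.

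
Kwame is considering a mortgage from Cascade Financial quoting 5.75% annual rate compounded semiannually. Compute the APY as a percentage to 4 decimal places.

5.8327%

EAR = (1 + 0.0575/2)^2 − 1.
= 1.058327 − 1 = 5.8327%.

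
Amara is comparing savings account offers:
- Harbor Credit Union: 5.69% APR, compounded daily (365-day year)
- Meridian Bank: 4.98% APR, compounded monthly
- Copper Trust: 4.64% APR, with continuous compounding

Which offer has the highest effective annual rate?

Harbor Credit Union

Harbor Credit Union: (1 + 0.0569/365)^365 − 1 = 5.855%
Meridian Bank: (1 + 0.0498/12)^12 − 1 = 5.095%
Copper Trust: e^0.0464 − 1 = 4.749%
The highest effective annual rate is Harbor Credit Union at 5.855%.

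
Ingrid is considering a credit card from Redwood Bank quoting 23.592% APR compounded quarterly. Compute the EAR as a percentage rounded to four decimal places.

EAR = (1 + 0.23592/4)^4 − 1.
= 1.257625 − 1 = 25.7625%.

25.7625%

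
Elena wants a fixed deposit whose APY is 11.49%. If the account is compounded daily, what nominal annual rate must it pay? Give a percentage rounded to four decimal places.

10.8781%

(1 + r/365)^365 − 1 = 0.1149, so 1 + r/365 = 1.1149^(1/365).
r/365 = 0.000298, so r = 0.108781 = 10.8781%.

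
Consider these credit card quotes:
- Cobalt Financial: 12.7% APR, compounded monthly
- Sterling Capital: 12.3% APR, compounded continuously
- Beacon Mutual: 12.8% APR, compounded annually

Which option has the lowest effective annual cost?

Beacon Mutual

Cobalt Financial: (1 + 0.127/12)^12 − 1 = 13.466%
Sterling Capital: e^0.123 − 1 = 13.088%
Beacon Mutual: compounded annually, EAR = 12.800%
The lowest effective annual rate is Beacon Mutual at 12.800%.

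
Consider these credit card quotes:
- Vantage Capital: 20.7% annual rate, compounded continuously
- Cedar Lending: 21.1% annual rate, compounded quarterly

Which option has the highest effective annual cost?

Vantage Capital: e^0.207 − 1 = 22.998%
Cedar Lending: (1 + 0.211/4)^4 − 1 = 22.829%
The highest effective annual rate is Vantage Capital at 22.998%.

Vantage Capital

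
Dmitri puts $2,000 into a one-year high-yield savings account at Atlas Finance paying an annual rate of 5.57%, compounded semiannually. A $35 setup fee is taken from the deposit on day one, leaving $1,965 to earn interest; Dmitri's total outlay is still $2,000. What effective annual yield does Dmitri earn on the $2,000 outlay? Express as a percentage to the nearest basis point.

Value after one year: 1,965 × (1 + 0.0557/2)^2 = 1,965 × 1.056476 = $2,075.97.
Effective yield on the $2,000 outlay: 2,075.97 / 2,000 − 1 = 0.037987 = 3.80%.

3.80%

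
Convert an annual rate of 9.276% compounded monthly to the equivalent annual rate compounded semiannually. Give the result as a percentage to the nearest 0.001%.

EAR = (1 + 0.09276/12)^12 − 1 = 0.096807.
Solve (1 + r/2)^2 = 1.096807: r/2 = 1.096807^(1/2) − 1 = 0.047286, so r = 0.094571 = 9.457%.

9.457%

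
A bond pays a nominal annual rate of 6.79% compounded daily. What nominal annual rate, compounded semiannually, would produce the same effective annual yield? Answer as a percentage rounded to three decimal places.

6.906%

EAR = (1 + 0.0679/365)^365 − 1 = 0.070252.
Solve (1 + r/2)^2 = 1.070252: r/2 = 1.070252^(1/2) − 1 = 0.034530, so r = 0.069059 = 6.906%.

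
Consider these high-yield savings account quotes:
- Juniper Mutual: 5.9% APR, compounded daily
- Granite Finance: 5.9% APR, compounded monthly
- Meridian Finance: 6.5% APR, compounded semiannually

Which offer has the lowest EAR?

Juniper Mutual: (1 + 0.059/365)^365 − 1 = 6.077%
Granite Finance: (1 + 0.059/12)^12 − 1 = 6.062%
Meridian Finance: (1 + 0.065/2)^2 − 1 = 6.606%
The lowest effective annual rate is Granite Finance at 6.062%.

Granite Finance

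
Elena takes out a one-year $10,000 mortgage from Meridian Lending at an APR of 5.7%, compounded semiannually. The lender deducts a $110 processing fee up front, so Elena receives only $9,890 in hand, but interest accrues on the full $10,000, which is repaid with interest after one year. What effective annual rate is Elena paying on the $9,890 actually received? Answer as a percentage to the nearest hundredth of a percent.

6.96%

Amount owed after one year: 10,000 × (1 + 0.057/2)^2 = 10,000 × 1.057812 = $10,578.12.
Effective rate on net proceeds: 10,578.12 / 9,890 − 1 = 0.069578 = 6.96%.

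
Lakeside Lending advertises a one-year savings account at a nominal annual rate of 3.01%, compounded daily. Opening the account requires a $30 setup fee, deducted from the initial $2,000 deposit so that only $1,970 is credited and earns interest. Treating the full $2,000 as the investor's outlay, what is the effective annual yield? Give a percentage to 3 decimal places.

1.510%

Value after one year: 1,970 × (1 + 0.0301/365)^365 = 1,970 × 1.030556 = $2,030.20.
Effective yield on the $2,000 outlay: 2,030.20 / 2,000 − 1 = 0.015098 = 1.510%.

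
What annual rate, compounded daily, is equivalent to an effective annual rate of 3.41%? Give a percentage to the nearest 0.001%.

(1 + r/365)^365 − 1 = 0.0341, so 1 + r/365 = 1.0341^(1/365).
r/365 = 0.000092, so r = 0.033533 = 3.353%.

3.353%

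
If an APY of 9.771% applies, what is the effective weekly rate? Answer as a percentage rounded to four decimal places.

0.1794%

The per-week rate i satisfies (1 + i)^52 = 1 + 0.09771.
i = 1.09771^(1/52) − 1 = 0.0017944 = 0.1794%.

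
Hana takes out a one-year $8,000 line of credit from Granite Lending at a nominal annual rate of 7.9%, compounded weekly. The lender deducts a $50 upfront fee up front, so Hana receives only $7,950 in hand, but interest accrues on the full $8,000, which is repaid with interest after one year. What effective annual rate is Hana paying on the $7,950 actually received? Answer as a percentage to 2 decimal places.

8.89%

Amount owed after one year: 8,000 × (1 + 0.079/52)^52 = 8,000 × 1.082139 = $8,657.12.
Effective rate on net proceeds: 8,657.12 / 7,950 − 1 = 0.088945 = 8.89%.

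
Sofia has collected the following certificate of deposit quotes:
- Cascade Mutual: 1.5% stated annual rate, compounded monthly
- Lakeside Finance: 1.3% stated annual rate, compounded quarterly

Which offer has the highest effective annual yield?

Cascade Mutual: (1 + 0.015/12)^12 − 1 = 1.510%
Lakeside Finance: (1 + 0.013/4)^4 − 1 = 1.306%
The highest effective annual rate is Cascade Mutual at 1.510%.

Cascade Mutual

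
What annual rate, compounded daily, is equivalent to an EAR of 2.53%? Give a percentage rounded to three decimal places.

2.499%

(1 + r/365)^365 − 1 = 0.0253, so 1 + r/365 = 1.0253^(1/365).
r/365 = 0.000068, so r = 0.024986 = 2.499%.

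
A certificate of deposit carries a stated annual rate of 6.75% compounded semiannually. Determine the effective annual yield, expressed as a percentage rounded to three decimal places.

6.864%

EAR = (1 + 0.0675/2)^2 − 1.
= 1.068639 − 1 = 6.864%.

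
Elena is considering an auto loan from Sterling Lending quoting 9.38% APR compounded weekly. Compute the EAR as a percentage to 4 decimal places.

9.8247%

EAR = (1 + 0.0938/52)^52 − 1.
= 1.098247 − 1 = 9.8247%.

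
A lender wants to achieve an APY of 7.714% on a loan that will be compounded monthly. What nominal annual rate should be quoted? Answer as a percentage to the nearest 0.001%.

7.454%

(1 + r/12)^12 − 1 = 0.07714, so 1 + r/12 = 1.07714^(1/12).
r/12 = 0.006212, so r = 0.074540 = 7.454%.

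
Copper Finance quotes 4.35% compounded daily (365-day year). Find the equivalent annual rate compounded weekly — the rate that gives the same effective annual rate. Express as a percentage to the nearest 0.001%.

4.352%

EAR = (1 + 0.0435/365)^365 − 1 = 0.044457.
Solve (1 + r/52)^52 = 1.044457: r/52 = 1.044457^(1/52) − 1 = 0.000837, so r = 0.043516 = 4.352%.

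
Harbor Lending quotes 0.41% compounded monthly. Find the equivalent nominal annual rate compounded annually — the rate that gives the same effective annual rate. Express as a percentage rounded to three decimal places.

EAR = (1 + 0.0041/12)^12 − 1 = 0.004108.
Compounded annually, the equivalent nominal rate is the EAR itself: 0.411%.

0.411%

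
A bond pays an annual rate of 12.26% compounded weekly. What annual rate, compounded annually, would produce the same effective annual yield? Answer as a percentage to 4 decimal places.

13.0269%

EAR = (1 + 0.1226/52)^52 − 1 = 0.130269.
Compounded annually, the equivalent nominal rate is the EAR itself: 13.0269%.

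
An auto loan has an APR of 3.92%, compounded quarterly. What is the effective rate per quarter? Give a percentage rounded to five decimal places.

With a nominal annual rate compounded quarterly, the periodic rate is the nominal rate divided by 4.
i = 0.0392 / 4 = 0.0098000 = 0.98000%.

0.98000%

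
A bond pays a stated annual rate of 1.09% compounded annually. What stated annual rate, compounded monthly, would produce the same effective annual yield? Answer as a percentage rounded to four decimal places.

1.0846%

Compounded annually, EAR = nominal = 0.010900.
Solve (1 + r/12)^12 = 1.010900: r/12 = 1.010900^(1/12) − 1 = 0.000904, so r = 0.010846 = 1.0846%.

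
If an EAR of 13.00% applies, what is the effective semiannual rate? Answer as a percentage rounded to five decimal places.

6.30146%

The per-half-year rate i satisfies (1 + i)^2 = 1 + 0.1300.
i = 1.1300^(1/2) − 1 = 0.0630146 = 6.30146%.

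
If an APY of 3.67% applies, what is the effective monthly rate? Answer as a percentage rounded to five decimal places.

The per-month rate i satisfies (1 + i)^12 = 1 + 0.0367.
i = 1.0367^(1/12) − 1 = 0.0030081 = 0.30081%.

0.30081%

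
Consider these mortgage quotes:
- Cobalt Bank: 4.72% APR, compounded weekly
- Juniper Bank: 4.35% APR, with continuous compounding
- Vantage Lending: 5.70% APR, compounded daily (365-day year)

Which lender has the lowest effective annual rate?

Juniper Bank

Cobalt Bank: (1 + 0.0472/52)^52 − 1 = 4.831%
Juniper Bank: e^0.0435 − 1 = 4.446%
Vantage Lending: (1 + 0.0570/365)^365 − 1 = 5.865%
The lowest effective annual rate is Juniper Bank at 4.446%.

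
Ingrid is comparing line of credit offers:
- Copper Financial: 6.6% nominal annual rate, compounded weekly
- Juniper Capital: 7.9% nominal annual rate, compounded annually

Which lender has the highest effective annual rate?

Juniper Capital

Copper Financial: (1 + 0.066/52)^52 − 1 = 6.818%
Juniper Capital: compounded annually, EAR = 7.900%
The highest effective annual rate is Juniper Capital at 7.900%.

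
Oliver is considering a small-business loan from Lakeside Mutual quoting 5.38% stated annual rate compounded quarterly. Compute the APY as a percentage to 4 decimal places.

5.4895%

EAR = (1 + 0.0538/4)^4 − 1.
= 1.054895 − 1 = 5.4895%.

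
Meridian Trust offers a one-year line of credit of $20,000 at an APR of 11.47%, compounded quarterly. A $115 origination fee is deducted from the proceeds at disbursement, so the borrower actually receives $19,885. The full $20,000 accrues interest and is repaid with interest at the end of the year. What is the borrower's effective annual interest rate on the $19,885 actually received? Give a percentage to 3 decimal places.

12.620%

Amount owed after one year: 20,000 × (1 + 0.1147/4)^4 = 20,000 × 1.119729 = $22,394.57.
Effective rate on net proceeds: 22,394.57 / 19,885 − 1 = 0.126204 = 12.620%.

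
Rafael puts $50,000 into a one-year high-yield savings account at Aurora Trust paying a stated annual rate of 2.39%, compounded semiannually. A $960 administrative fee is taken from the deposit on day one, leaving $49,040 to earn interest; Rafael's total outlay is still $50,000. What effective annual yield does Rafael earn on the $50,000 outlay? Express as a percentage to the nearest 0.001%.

Value after one year: 49,040 × (1 + 0.0239/2)^2 = 49,040 × 1.024043 = $50,219.06.
Effective yield on the $50,000 outlay: 50,219.06 / 50,000 − 1 = 0.004381 = 0.438%.

0.438%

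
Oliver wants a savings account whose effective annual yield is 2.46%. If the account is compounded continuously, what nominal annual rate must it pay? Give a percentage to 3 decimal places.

Continuous: nominal r satisfies e^r − 1 = 0.0246.
r = ln(1 + 0.0246) = ln(1.0246) = 0.024302 = 2.430%.

2.430%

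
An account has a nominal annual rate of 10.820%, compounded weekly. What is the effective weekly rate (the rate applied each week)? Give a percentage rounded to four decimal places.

With a nominal annual rate compounded weekly, the periodic rate is the nominal rate divided by 52.
i = 0.10820 / 52 = 0.0020808 = 0.2081%.

0.2081%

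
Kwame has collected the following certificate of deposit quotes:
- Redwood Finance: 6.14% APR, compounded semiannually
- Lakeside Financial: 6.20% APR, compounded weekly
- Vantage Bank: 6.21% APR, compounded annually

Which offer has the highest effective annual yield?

Redwood Finance: (1 + 0.0614/2)^2 − 1 = 6.234%
Lakeside Financial: (1 + 0.0620/52)^52 − 1 = 6.392%
Vantage Bank: compounded annually, EAR = 6.210%
The highest effective annual rate is Lakeside Financial at 6.392%.

Lakeside Financial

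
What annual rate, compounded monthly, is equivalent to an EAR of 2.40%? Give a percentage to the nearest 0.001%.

2.374%

(1 + r/12)^12 − 1 = 0.0240, so 1 + r/12 = 1.0240^(1/12).
r/12 = 0.001978, so r = 0.023740 = 2.374%.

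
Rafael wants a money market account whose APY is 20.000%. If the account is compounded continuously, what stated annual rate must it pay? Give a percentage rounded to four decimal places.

Continuous: nominal r satisfies e^r − 1 = 0.20000.
r = ln(1 + 0.20000) = ln(1.20000) = 0.182322 = 18.2322%.

18.2322%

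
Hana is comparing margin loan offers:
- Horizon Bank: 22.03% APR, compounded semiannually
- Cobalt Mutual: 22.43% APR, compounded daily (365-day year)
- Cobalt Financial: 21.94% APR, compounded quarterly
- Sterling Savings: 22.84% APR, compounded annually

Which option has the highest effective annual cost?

Cobalt Mutual

Horizon Bank: (1 + 0.2203/2)^2 − 1 = 23.243%
Cobalt Mutual: (1 + 0.2243/365)^365 − 1 = 25.136%
Cobalt Financial: (1 + 0.2194/4)^4 − 1 = 23.812%
Sterling Savings: compounded annually, EAR = 22.840%
The highest effective annual rate is Cobalt Mutual at 25.136%.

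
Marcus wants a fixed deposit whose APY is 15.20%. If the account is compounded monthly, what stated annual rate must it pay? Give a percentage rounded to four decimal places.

14.2337%

(1 + r/12)^12 − 1 = 0.1520, so 1 + r/12 = 1.1520^(1/12).
r/12 = 0.011861, so r = 0.142337 = 14.2337%.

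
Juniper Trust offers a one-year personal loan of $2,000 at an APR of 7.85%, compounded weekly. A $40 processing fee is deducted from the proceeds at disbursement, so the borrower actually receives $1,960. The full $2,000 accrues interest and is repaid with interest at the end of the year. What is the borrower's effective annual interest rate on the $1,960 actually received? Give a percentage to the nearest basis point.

Amount owed after one year: 2,000 × (1 + 0.0785/52)^52 = 2,000 × 1.081599 = $2,163.20.
Effective rate on net proceeds: 2,163.20 / 1,960 − 1 = 0.103673 = 10.37%.

10.37%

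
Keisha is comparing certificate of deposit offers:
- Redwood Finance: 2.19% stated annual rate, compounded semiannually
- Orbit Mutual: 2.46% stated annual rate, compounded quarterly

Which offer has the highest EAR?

Orbit Mutual

Redwood Finance: (1 + 0.0219/2)^2 − 1 = 2.202%
Orbit Mutual: (1 + 0.0246/4)^4 − 1 = 2.483%
The highest effective annual rate is Orbit Mutual at 2.483%.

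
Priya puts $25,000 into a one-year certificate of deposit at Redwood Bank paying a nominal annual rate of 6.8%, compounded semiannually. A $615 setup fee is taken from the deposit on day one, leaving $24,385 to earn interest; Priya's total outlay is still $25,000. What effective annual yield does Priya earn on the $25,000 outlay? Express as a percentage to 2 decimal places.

4.29%

Value after one year: 24,385 × (1 + 0.068/2)^2 = 24,385 × 1.069156 = $26,071.37.
Effective yield on the $25,000 outlay: 26,071.37 / 25,000 − 1 = 0.042855 = 4.29%.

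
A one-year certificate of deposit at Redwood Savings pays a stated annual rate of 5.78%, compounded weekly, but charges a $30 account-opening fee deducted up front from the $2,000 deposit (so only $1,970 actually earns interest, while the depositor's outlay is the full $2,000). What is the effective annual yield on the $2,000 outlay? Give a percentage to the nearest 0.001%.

4.358%

Value after one year: 1,970 × (1 + 0.0578/52)^52 = 1,970 × 1.059469 = $2,087.15.
Effective yield on the $2,000 outlay: 2,087.15 / 2,000 − 1 = 0.043577 = 4.358%.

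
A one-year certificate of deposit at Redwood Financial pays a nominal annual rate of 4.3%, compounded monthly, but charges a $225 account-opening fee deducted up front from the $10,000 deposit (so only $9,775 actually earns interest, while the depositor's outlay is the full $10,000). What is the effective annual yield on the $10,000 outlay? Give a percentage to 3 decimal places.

Value after one year: 9,775 × (1 + 0.043/12)^12 = 9,775 × 1.043858 = $10,203.71.
Effective yield on the $10,000 outlay: 10,203.71 / 10,000 − 1 = 0.020371 = 2.037%.

2.037%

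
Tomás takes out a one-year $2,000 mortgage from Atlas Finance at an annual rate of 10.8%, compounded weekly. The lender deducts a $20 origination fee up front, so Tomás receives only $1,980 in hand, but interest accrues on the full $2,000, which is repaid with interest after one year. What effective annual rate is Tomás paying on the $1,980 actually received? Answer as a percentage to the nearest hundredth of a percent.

Amount owed after one year: 2,000 × (1 + 0.108/52)^52 = 2,000 × 1.113923 = $2,227.85.
Effective rate on net proceeds: 2,227.85 / 1,980 − 1 = 0.125175 = 12.52%.

12.52%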